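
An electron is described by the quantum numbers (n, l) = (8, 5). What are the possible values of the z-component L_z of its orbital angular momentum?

L_z ∈ {−5ℏ, −4ℏ, −3ℏ, −2ℏ, −ℏ, 0, ℏ, 2ℏ, 3ℏ, 4ℏ, 5ℏ}

L_z = m_l ℏ with m_l ranging from −l to +l in integer steps.
For l = 5: m_l ∈ {-5, -4, -3, -2, -1, 0, 1, 2, 3, 4, 5}.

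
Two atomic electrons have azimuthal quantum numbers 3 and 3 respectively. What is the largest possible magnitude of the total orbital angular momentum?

|L_tot|_max = √42 ℏ ≈ 6.481ℏ

By the triangle rule, |l₁ − l₂| ≤ L ≤ l₁ + l₂.
L ∈ {0, 1, 2, 3, 4, 5, 6}.
The largest magnitude corresponds to L = 6: |L_tot| = ℏ√(6·7) = √42 ℏ.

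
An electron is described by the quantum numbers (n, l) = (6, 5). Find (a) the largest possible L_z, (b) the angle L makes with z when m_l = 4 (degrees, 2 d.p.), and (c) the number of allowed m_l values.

L_z,max = 5ℏ; θ(m_l=4) ≈ 43.09°; 11 values

L_z,max = lℏ = 5ℏ.
For m_l = 4: cos θ = 4/√30, θ ≈ 43.09°.
There are 2l+1 = 11 values of m_l.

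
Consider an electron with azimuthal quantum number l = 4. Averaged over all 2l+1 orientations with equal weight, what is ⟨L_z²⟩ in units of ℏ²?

⟨L_z²⟩ = 6.667 ℏ²

The allowed m_l values are -4, -3, -2, -1, 0, 1, 2, 3, 4.
⟨L_z²⟩ = ℏ²·l(l+1)/3 = 6.667ℏ².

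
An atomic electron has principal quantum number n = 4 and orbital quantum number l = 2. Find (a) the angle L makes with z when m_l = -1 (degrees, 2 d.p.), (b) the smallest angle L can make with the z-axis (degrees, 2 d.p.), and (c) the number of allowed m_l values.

For m_l = -1: cos θ = -1/√6, θ ≈ 114.09°.
cos θ_min = 2/√6, so θ_min ≈ 35.26°.
There are 2l+1 = 5 values of m_l.

θ(m_l=-1) ≈ 114.09°; θ_min ≈ 35.26°; 5 values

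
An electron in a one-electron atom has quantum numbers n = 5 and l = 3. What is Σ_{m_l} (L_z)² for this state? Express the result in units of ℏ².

Σ(L_z)² = 28 ℏ²

m_l ∈ {-3, -2, -1, 0, 1, 2, 3}.
Summing m² from −3 to 3: Σ m_l² = 28.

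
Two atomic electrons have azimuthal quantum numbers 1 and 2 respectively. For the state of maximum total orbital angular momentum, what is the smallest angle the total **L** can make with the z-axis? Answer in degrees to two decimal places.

The total orbital quantum number L ranges from |l₁ − l₂| to l₁ + l₂ in integer steps.
Allowed values: L = 1, 2, 3.
The maximum is L = 3, with |L_tot| = ℏ√(3·4) = 2√3 ℏ.
The minimum angle with z is arccos(3/√12) ≈ 30.00°.

θ_min ≈ 30.00°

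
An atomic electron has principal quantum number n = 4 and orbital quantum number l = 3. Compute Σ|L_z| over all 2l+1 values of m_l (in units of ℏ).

m_l runs from −3 to 3, i.e. {-3, -2, -1, 0, 1, 2, 3}.
Σ|m_l| = 2(1+2+…+3) = 12.

Σ|L_z| = 12 ℏ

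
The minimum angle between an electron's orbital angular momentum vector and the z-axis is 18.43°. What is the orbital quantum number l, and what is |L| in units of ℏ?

l = 9, |L| = 3√10 ℏ ≈ 9.487ℏ

cos θ_min = l/√(l(l+1)) = √(l/(l+1)), so l/(l+1) = cos²(18.43°) = 0.9001.
Thus l = 0.9001/(1 − 0.9001) ≈ 9.
Then |L| = ℏ√(9·10) = 3√10 ℏ.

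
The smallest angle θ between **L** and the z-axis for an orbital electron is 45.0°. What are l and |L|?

l = 1, |L| = √2 ℏ ≈ 1.414ℏ

cos²θ_min = l/(l+1) = 0.5000.
Thus l = 0.5000/(1 − 0.5000) ≈ 1.
Then |L| = ℏ√(1·2) = √2 ℏ.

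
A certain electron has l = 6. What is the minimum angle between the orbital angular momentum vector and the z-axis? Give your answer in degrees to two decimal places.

|L| = √(l(l+1)) ℏ = √42 ℏ.
The smallest angle corresponds to the largest L_z, i.e. m_l = l = 6, giving L_z = 6ℏ.
cos θ_min = 6/√42, so θ_min ≈ 22.21°.

θ_min ≈ 22.21°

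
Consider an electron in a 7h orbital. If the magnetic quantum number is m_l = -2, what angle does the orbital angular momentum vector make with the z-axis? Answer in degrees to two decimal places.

θ ≈ 111.42°

The 7h subshell has l = 5.
|L| = √(l(l+1)) ℏ = √30 ℏ.
L_z = m_l ℏ = −2ℏ.
cos θ = L_z/|L| = -2/√30, so θ ≈ 111.42°.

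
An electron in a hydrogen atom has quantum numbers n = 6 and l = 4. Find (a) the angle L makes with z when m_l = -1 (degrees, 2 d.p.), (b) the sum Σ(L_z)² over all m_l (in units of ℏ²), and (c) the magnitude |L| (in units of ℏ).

θ(m_l=-1) ≈ 102.92°; Σ(L_z)² = 60 ℏ²; |L| = 2√5 ℏ ≈ 4.472ℏ

For m_l = -1: cos θ = -1/√20, θ ≈ 102.92°.
Σ m_l² = 60, so Σ(L_z)² = 60 ℏ².
|L| = ℏ√(4·5) = 2√5 ℏ ≈ 4.472ℏ.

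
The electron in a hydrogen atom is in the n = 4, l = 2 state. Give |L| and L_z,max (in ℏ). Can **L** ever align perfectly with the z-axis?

|L| = √6 ℏ ≈ 2.4495ℏ, while L_z,max = lℏ = 2ℏ.
Since |L| > L_z,max, the vector can never point exactly along z; the closest it comes is θ_min = arccos(2/√6) ≈ 35.3°.

No: L_z,max = 2ℏ < |L| = √6 ℏ ≈ 2.449ℏ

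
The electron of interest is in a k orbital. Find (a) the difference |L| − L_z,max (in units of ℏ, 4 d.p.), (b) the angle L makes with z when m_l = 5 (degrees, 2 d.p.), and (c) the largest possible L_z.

The letter k corresponds to l = 7.
|L| − L_z,max = (2√14 − 7)ℏ ≈ 0.4833ℏ.
For m_l = 5: cos θ = 5/√56, θ ≈ 48.08°.
L_z,max = lℏ = 7ℏ.

|L|−L_z,max ≈ 0.4833ℏ; θ(m_l=5) ≈ 48.08°; L_z,max = 7ℏ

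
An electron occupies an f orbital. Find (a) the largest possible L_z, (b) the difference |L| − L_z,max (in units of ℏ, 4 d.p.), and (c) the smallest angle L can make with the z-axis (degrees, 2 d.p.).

L_z,max = 3ℏ; |L|−L_z,max ≈ 0.4641ℏ; θ_min ≈ 30.00°

The letter f corresponds to l = 3.
L_z,max = lℏ = 3ℏ.
|L| − L_z,max = (2√3 − 3)ℏ ≈ 0.4641ℏ.
cos θ_min = 3/√12, so θ_min ≈ 30.00°.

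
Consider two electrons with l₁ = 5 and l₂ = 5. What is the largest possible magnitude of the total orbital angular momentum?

Angular momentum addition gives L = |l₁ − l₂|, …, l₁ + l₂.
L ∈ {0, 1, 2, 3, 4, 5, 6, 7, 8, 9, 10}.
The largest magnitude corresponds to L = 10: |L_tot| = ℏ√(10·11) = √110 ℏ.

|L_tot|_max = √110 ℏ ≈ 10.488ℏ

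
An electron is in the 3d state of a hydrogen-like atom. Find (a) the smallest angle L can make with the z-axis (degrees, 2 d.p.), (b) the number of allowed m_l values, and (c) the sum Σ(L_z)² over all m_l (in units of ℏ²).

θ_min ≈ 35.26°; 5 values; Σ(L_z)² = 10 ℏ²

3d means n = 3, l = 2.
cos θ_min = 2/√6, so θ_min ≈ 35.26°.
There are 2l+1 = 5 values of m_l.
Σ m_l² = 10, so Σ(L_z)² = 10 ℏ².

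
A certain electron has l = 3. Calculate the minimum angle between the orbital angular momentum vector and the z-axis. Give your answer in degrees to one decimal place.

θ_min ≈ 30.0°

|L| = √(l(l+1)) ℏ = 2√3 ℏ.
The smallest angle corresponds to the largest L_z, i.e. m_l = l = 3, giving L_z = 3ℏ.
cos θ_min = 3/√12, so θ_min ≈ 30.0°.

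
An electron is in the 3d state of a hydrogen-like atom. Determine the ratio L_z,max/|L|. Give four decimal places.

For 3d, l = 2.
|L| = √6 ℏ ≈ 2.4495ℏ, while L_z,max = lℏ = 2ℏ.
L_z,max/|L| = 2/√6 = 0.8165.

L_z,max/|L| = 0.8165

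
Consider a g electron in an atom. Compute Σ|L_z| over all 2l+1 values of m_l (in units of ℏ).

The letter g corresponds to l = 4.
The allowed m_l values are -4, -3, -2, -1, 0, 1, 2, 3, 4.
Σ|m_l| = 2·4(4+1)/2 = 20.

Σ|L_z| = 20 ℏ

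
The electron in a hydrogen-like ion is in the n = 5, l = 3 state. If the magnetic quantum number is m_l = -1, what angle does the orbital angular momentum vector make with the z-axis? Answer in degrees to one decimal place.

|L| = √(l(l+1)) ℏ = 2√3 ℏ.
L_z = m_l ℏ = −1ℏ.
cos θ = L_z/|L| = -1/√12, so θ ≈ 106.8°.

θ ≈ 106.8°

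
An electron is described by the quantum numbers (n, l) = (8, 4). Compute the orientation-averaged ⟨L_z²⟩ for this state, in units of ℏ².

⟨L_z²⟩ = 6.667 ℏ²

The allowed m_l values are -4, -3, -2, -1, 0, 1, 2, 3, 4.
⟨L_z²⟩ = ℏ²·(Σ m_l²)/(2l+1) = ℏ²·60/9 = 6.667ℏ².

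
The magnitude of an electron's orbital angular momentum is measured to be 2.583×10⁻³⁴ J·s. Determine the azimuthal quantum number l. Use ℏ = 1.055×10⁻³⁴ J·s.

l = 2

Dividing by ℏ: |L|/ℏ ≈ 2.448.
Set l(l+1) = 5.99; the integer solution is l = 2.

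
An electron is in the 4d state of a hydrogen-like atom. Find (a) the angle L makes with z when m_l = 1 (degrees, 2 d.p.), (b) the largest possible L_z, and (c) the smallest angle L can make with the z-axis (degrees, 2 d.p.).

The 4d subshell has l = 2.
For m_l = 1: cos θ = 1/√6, θ ≈ 65.91°.
L_z,max = lℏ = 2ℏ.
cos θ_min = 2/√6, so θ_min ≈ 35.26°.

θ(m_l=1) ≈ 65.91°; L_z,max = 2ℏ; θ_min ≈ 35.26°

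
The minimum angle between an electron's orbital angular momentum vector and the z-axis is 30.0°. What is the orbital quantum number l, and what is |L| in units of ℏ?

At minimum angle, m_l = l, so cos θ = l/√(l(l+1)); cos²θ = l/(l+1) = 0.7500.
Thus l = 0.7500/(1 − 0.7500) ≈ 3.
Then |L| = ℏ√(3·4) = 2√3 ℏ.

l = 3, |L| = 2√3 ℏ ≈ 3.464ℏ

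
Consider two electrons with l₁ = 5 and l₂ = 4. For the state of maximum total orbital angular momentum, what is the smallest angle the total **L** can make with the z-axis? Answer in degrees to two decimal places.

θ_min ≈ 18.43°

By the triangle rule, |l₁ − l₂| ≤ L ≤ l₁ + l₂.
So L can be 1, 2, 3, 4, 5, 6, 7, 8, 9.
The maximum is L = 9, with |L_tot| = ℏ√(9·10) = 3√10 ℏ.
The minimum angle with z is arccos(9/√90) ≈ 18.43°.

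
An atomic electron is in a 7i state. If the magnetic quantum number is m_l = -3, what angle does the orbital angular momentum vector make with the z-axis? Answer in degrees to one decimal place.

θ ≈ 117.6°

7i means n = 7, l = 6.
|L| = √(l(l+1)) ℏ = √42 ℏ.
L_z = m_l ℏ = −3ℏ.
cos θ = L_z/|L| = -3/√42, so θ ≈ 117.6°.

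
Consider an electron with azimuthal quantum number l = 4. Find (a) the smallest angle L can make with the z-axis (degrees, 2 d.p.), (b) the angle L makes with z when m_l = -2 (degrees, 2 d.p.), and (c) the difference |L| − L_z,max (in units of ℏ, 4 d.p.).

cos θ_min = 4/√20, so θ_min ≈ 26.57°.
For m_l = -2: cos θ = -2/√20, θ ≈ 116.57°.
|L| − L_z,max = (2√5 − 4)ℏ ≈ 0.4721ℏ.

θ_min ≈ 26.57°; θ(m_l=-2) ≈ 116.57°; |L|−L_z,max ≈ 0.4721ℏ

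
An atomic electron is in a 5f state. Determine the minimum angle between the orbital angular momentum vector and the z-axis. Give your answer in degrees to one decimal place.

θ_min ≈ 30.0°

5f means n = 5, l = 3.
|L| = √(l(l+1)) ℏ = 2√3 ℏ.
The smallest angle corresponds to the largest L_z, i.e. m_l = l = 3, giving L_z = 3ℏ.
cos θ_min = 3/√12, so θ_min ≈ 30.0°.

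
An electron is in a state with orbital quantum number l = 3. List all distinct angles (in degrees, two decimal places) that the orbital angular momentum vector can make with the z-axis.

θ ∈ {30.00°, 54.74°, 73.22°, 90.00°, 106.78°, 125.26°, 150.00°}

|L| = ℏ√(l(l+1)) = 2√3 ℏ.
cos θ = m_l/√12 for each m_l ∈ {-3, -2, -1, 0, 1, 2, 3}.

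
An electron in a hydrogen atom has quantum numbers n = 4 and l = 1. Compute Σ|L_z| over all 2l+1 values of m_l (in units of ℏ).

Σ|L_z| = 2 ℏ

The allowed m_l values are -1, 0, 1.
Σ|m_l| = 2(1+2+…+1) = 2.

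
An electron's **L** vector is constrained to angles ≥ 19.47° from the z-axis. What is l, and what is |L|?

cos θ_min = l/√(l(l+1)) = √(l/(l+1)), so l/(l+1) = cos²(19.47°) = 0.8889.
Solving: l = 8.
Then |L| = ℏ√(8·9) = 6√2 ℏ.

l = 8, |L| = 6√2 ℏ ≈ 8.485ℏ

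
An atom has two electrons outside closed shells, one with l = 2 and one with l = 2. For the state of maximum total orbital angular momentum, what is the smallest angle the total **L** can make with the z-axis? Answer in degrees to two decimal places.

θ_min ≈ 26.57°

By the triangle rule, |l₁ − l₂| ≤ L ≤ l₁ + l₂.
Allowed values: L = 0, 1, 2, 3, 4.
The maximum is L = 4, with |L_tot| = ℏ√(4·5) = 2√5 ℏ.
The minimum angle with z is arccos(4/√20) ≈ 26.57°.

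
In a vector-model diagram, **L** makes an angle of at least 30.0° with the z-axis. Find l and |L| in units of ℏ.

l = 3, |L| = 2√3 ℏ ≈ 3.464ℏ

At minimum angle, m_l = l, so cos θ = l/√(l(l+1)); cos²θ = l/(l+1) = 0.7500.
Thus l = 0.7500/(1 − 0.7500) ≈ 3.
Then |L| = ℏ√(3·4) = 2√3 ℏ.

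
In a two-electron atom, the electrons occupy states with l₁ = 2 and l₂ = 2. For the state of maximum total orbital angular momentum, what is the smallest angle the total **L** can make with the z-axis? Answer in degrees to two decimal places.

L runs from |2 − 2| = 0 to 2 + 2 = 4.
L ∈ {0, 1, 2, 3, 4}.
The maximum is L = 4, with |L_tot| = ℏ√(4·5) = 2√5 ℏ.
The minimum angle with z is arccos(4/√20) ≈ 26.57°.

θ_min ≈ 26.57°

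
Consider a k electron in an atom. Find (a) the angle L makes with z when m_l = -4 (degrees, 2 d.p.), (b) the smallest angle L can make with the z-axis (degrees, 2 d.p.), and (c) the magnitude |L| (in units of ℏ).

For a k orbital, l = 7.
For m_l = -4: cos θ = -4/√56, θ ≈ 122.31°.
cos θ_min = 7/√56, so θ_min ≈ 20.70°.
|L| = ℏ√(7·8) = 2√14 ℏ ≈ 7.483ℏ.

θ(m_l=-4) ≈ 122.31°; θ_min ≈ 20.70°; |L| = 2√14 ℏ ≈ 7.483ℏ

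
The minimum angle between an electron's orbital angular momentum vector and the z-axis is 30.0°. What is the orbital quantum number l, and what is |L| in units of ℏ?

l = 3, |L| = 2√3 ℏ ≈ 3.464ℏ

cos²θ_min = l/(l+1) = 0.7500.
Solving: l = 3.
Then |L| = ℏ√(3·4) = 2√3 ℏ.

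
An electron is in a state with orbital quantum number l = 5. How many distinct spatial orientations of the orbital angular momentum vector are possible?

11

The number of m_l values is 2l + 1 = 2·5 + 1 = 11.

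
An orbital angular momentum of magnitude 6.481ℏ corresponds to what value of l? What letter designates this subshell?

l = 6 (i orbital)

(|L|/ℏ)² = l(l+1) = 42.
l² + l − 42 = 0 ⇒ l = 6.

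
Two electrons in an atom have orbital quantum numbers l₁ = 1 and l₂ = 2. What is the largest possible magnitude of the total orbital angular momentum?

|L_tot|_max = 2√3 ℏ ≈ 3.464ℏ

L runs from |1 − 2| = 1 to 1 + 2 = 3.
L ∈ {1, 2, 3}.
The largest magnitude corresponds to L = 3: |L_tot| = ℏ√(3·4) = 2√3 ℏ.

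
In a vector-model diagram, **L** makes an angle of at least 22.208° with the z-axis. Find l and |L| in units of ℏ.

l = 6, |L| = √42 ℏ ≈ 6.481ℏ

cos θ_min = l/√(l(l+1)) = √(l/(l+1)), so l/(l+1) = cos²(22.208°) = 0.8571.
Thus l = 0.8571/(1 − 0.8571) ≈ 6.
Then |L| = ℏ√(6·7) = √42 ℏ.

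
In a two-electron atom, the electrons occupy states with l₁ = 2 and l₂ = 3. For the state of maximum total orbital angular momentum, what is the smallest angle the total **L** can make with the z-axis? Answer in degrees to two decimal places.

θ_min ≈ 24.09°

The total orbital quantum number L ranges from |l₁ − l₂| to l₁ + l₂ in integer steps.
Allowed values: L = 1, 2, 3, 4, 5.
The maximum is L = 5, with |L_tot| = ℏ√(5·6) = √30 ℏ.
The minimum angle with z is arccos(5/√30) ≈ 24.09°.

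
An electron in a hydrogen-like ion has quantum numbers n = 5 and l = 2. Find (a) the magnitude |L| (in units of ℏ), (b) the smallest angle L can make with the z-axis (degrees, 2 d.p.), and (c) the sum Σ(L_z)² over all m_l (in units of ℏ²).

|L| = ℏ√(2·3) = √6 ℏ ≈ 2.449ℏ.
cos θ_min = 2/√6, so θ_min ≈ 35.26°.
Σ m_l² = 10, so Σ(L_z)² = 10 ℏ².

|L| = √6 ℏ ≈ 2.449ℏ; θ_min ≈ 35.26°; Σ(L_z)² = 10 ℏ²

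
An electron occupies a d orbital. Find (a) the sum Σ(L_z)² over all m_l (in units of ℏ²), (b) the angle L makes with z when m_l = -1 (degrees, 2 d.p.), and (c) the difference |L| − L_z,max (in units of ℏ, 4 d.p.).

Σ(L_z)² = 10 ℏ²; θ(m_l=-1) ≈ 114.09°; |L|−L_z,max ≈ 0.4495ℏ

A d state has l = 2.
Σ m_l² = 10, so Σ(L_z)² = 10 ℏ².
For m_l = -1: cos θ = -1/√6, θ ≈ 114.09°.
|L| − L_z,max = (√6 − 2)ℏ ≈ 0.4495ℏ.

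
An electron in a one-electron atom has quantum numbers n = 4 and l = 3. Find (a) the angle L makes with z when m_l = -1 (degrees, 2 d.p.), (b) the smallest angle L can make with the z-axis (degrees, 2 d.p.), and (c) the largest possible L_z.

For m_l = -1: cos θ = -1/√12, θ ≈ 106.78°.
cos θ_min = 3/√12, so θ_min ≈ 30.00°.
L_z,max = lℏ = 3ℏ.

θ(m_l=-1) ≈ 106.78°; θ_min ≈ 30.00°; L_z,max = 3ℏ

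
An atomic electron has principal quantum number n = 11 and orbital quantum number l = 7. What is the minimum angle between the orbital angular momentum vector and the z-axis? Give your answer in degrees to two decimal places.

|L| = √(l(l+1)) ℏ = 2√14 ℏ.
The smallest angle corresponds to the largest L_z, i.e. m_l = l = 7, giving L_z = 7ℏ.
cos θ_min = 7/√56, so θ_min ≈ 20.70°.

θ_min ≈ 20.70°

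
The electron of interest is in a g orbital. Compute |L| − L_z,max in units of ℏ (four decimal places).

|L| − L_z,max ≈ 0.4721ℏ

The letter g corresponds to l = 4.
|L| = 2√5 ℏ ≈ 4.4721ℏ, while L_z,max = lℏ = 4ℏ.
The difference is (2√5 − 4)ℏ ≈ 0.4721ℏ.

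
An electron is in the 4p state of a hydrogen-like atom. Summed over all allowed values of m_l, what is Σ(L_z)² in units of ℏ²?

Σ(L_z)² = 2 ℏ²

4p means n = 4, l = 1.
m_l ∈ {-1, 0, 1}.
Σ m_l² = l(l+1)(2l+1)/3 = 1·2·3/3 = 2.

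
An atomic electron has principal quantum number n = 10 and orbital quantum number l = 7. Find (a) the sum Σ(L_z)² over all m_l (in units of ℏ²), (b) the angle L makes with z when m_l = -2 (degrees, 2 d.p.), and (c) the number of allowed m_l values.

Σ m_l² = 280, so Σ(L_z)² = 280 ℏ².
For m_l = -2: cos θ = -2/√56, θ ≈ 105.50°.
There are 2l+1 = 15 values of m_l.

Σ(L_z)² = 280 ℏ²; θ(m_l=-2) ≈ 105.50°; 15 values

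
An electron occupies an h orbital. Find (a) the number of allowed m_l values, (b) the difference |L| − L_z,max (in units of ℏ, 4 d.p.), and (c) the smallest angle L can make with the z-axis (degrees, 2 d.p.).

For an h orbital, l = 5.
There are 2l+1 = 11 values of m_l.
|L| − L_z,max = (√30 − 5)ℏ ≈ 0.4772ℏ.
cos θ_min = 5/√30, so θ_min ≈ 24.09°.

11 values; |L|−L_z,max ≈ 0.4772ℏ; θ_min ≈ 24.09°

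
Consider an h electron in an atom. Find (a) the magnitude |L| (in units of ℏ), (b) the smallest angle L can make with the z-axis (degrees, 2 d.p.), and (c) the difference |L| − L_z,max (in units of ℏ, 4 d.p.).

An h state has l = 5.
|L| = ℏ√(5·6) = √30 ℏ ≈ 5.477ℏ.
cos θ_min = 5/√30, so θ_min ≈ 24.09°.
|L| − L_z,max = (√30 − 5)ℏ ≈ 0.4772ℏ.

|L| = √30 ℏ ≈ 5.477ℏ; θ_min ≈ 24.09°; |L|−L_z,max ≈ 0.4772ℏ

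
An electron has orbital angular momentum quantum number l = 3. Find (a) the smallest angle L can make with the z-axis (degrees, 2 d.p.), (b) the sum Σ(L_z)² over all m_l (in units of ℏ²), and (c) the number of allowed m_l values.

θ_min ≈ 30.00°; Σ(L_z)² = 28 ℏ²; 7 values

cos θ_min = 3/√12, so θ_min ≈ 30.00°.
Σ m_l² = 28, so Σ(L_z)² = 28 ℏ².
There are 2l+1 = 7 values of m_l.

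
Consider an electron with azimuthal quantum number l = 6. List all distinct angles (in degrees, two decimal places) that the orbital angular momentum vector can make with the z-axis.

θ ∈ {22.21°, 39.51°, 51.89°, 62.42°, 72.02°, 81.12°, 90.00°, 98.88°, 107.98°, 117.58°, 128.11°, 140.49°, 157.79°}

|L|² = l(l+1)ℏ² = 42ℏ², so |L| = √42 ℏ.
cos θ = m_l/√42 for each m_l ∈ {-6, -5, -4, -3, -2, -1, 0, 1, 2, 3, 4, 5, 6}.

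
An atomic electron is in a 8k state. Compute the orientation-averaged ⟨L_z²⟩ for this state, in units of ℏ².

⟨L_z²⟩ = 18.67 ℏ²

8k means n = 8, l = 7.
m_l runs from −7 to 7, i.e. {-7, -6, -5, -4, -3, -2, -1, 0, 1, 2, 3, 4, 5, 6, 7}.
⟨L_z²⟩ = ℏ²·l(l+1)/3 = 18.67ℏ².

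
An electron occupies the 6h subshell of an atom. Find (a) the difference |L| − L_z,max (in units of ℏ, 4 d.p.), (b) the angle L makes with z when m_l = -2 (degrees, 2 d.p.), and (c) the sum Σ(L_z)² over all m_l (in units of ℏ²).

|L|−L_z,max ≈ 0.4772ℏ; θ(m_l=-2) ≈ 111.42°; Σ(L_z)² = 110 ℏ²

The 6h subshell has l = 5.
|L| − L_z,max = (√30 − 5)ℏ ≈ 0.4772ℏ.
For m_l = -2: cos θ = -2/√30, θ ≈ 111.42°.
Σ m_l² = 110, so Σ(L_z)² = 110 ℏ².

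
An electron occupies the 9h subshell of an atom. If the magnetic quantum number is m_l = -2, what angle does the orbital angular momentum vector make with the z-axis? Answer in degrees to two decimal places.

For 9h, l = 5.
|L| = ℏ√(l(l+1)) = √30 ℏ.
L_z = m_l ℏ = −2ℏ.
cos θ = L_z/|L| = -2/√30, so θ ≈ 111.42°.

θ ≈ 111.42°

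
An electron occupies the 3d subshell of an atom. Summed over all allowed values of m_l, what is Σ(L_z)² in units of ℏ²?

For 3d, l = 2.
m_l ∈ {-2, -1, 0, 1, 2}.
Σ m_l² = 2·(1 + 4) = 10.

Σ(L_z)² = 10 ℏ²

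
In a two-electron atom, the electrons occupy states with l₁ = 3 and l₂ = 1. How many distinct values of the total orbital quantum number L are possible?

L runs from |3 − 1| = 2 to 3 + 1 = 4.
L ∈ {2, 3, 4}.
That is 3 values.

3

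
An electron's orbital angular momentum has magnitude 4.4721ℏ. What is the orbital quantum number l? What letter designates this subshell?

l = 4 (g orbital)

|L| = ℏ√(l(l+1)), so l(l+1) = 20.
Solving: l = 4.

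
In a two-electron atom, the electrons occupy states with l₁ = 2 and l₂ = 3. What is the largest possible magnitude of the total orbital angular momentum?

By the triangle rule, |l₁ − l₂| ≤ L ≤ l₁ + l₂.
Allowed values: L = 1, 2, 3, 4, 5.
The largest magnitude corresponds to L = 5: |L_tot| = ℏ√(5·6) = √30 ℏ.

|L_tot|_max = √30 ℏ ≈ 5.477ℏ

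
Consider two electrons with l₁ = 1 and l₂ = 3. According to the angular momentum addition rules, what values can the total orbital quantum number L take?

The total orbital quantum number L ranges from |l₁ − l₂| to l₁ + l₂ in integer steps.
L ∈ {2, 3, 4}.

L = 2, 3, 4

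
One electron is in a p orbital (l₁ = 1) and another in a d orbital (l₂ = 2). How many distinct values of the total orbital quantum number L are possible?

The total orbital quantum number L ranges from |l₁ − l₂| to l₁ + l₂ in integer steps.
So L can be 1, 2, 3.
That is 3 values.

3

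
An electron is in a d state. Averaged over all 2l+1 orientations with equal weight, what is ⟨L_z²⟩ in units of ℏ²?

A d state has l = 2.
m_l runs from −2 to 2, i.e. {-2, -1, 0, 1, 2}.
⟨L_z²⟩ = ℏ²·(Σ m_l²)/(2l+1) = ℏ²·10/5 = 2ℏ².

⟨L_z²⟩ = 2 ℏ²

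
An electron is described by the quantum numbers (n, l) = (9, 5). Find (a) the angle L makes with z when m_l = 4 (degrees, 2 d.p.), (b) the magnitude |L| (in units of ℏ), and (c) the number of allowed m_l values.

For m_l = 4: cos θ = 4/√30, θ ≈ 43.09°.
|L| = ℏ√(5·6) = √30 ℏ ≈ 5.477ℏ.
There are 2l+1 = 11 values of m_l.

θ(m_l=4) ≈ 43.09°; |L| = √30 ℏ ≈ 5.477ℏ; 11 values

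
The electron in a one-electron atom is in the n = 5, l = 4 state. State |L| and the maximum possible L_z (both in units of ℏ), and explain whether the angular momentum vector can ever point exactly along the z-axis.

|L| = 2√5 ℏ ≈ 4.4721ℏ, while L_z,max = lℏ = 4ℏ.
Since |L| > L_z,max, the vector can never point exactly along z; the closest it comes is θ_min = arccos(4/√20) ≈ 26.6°.

No: L_z,max = 4ℏ < |L| = 2√5 ℏ ≈ 4.472ℏ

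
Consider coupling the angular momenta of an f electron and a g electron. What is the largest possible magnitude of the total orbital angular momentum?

|L_tot|_max = 2√14 ℏ ≈ 7.483ℏ

The total orbital quantum number L ranges from |l₁ − l₂| to l₁ + l₂ in integer steps.
L ∈ {1, 2, 3, 4, 5, 6, 7}.
The largest magnitude corresponds to L = 7: |L_tot| = ℏ√(7·8) = 2√14 ℏ.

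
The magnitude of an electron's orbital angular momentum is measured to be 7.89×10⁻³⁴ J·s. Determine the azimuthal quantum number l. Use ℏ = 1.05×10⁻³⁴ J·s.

Dividing by ℏ: |L|/ℏ ≈ 7.514.
Set l(l+1) = 56.46; the integer solution is l = 7.

l = 7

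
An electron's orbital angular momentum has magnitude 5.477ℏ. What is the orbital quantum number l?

l = 5

Since |L|² = l(l+1)ℏ², l(l+1) = 30.
Solving: l = 5.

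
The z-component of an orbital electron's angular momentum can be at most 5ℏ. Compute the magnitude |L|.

|L| = √30 ℏ ≈ 5.477ℏ

Since max m_l = l, l = 5.
Then |L| = ℏ√(5·6) = √30 ℏ.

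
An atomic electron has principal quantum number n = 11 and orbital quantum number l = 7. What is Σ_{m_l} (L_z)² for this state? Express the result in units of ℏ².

m_l ∈ {-7, -6, -5, -4, -3, -2, -1, 0, 1, 2, 3, 4, 5, 6, 7}.
Σ m_l² = 2·(1 + 4 + 9 + 16 + 25 + 36 + 49) = 280.

Σ(L_z)² = 280 ℏ²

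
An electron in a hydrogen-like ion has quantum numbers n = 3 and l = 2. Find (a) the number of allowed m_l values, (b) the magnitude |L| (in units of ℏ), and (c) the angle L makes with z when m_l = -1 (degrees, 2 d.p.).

5 values; |L| = √6 ℏ ≈ 2.449ℏ; θ(m_l=-1) ≈ 114.09°

There are 2l+1 = 5 values of m_l.
|L| = ℏ√(2·3) = √6 ℏ ≈ 2.449ℏ.
For m_l = -1: cos θ = -1/√6, θ ≈ 114.09°.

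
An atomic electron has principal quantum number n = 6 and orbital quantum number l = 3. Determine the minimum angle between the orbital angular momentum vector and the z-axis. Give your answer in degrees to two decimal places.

θ_min ≈ 30.00°

|L| = ℏ√(l(l+1)) = 2√3 ℏ.
The smallest angle corresponds to the largest L_z, i.e. m_l = l = 3, giving L_z = 3ℏ.
cos θ_min = 3/√12, so θ_min ≈ 30.00°.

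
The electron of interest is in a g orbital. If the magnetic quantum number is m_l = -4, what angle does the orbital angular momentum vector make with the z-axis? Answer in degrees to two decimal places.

For a g orbital, l = 4.
|L| = √(l(l+1)) ℏ = 2√5 ℏ.
L_z = m_l ℏ = −4ℏ.
cos θ = L_z/|L| = -4/√20, so θ ≈ 153.43°.

θ ≈ 153.43°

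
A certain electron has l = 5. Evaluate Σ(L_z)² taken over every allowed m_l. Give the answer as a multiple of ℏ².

The allowed m_l values are -5, -4, -3, -2, -1, 0, 1, 2, 3, 4, 5.
Σ m_l² = l(l+1)(2l+1)/3 = 5·6·11/3 = 110.

Σ(L_z)² = 110 ℏ²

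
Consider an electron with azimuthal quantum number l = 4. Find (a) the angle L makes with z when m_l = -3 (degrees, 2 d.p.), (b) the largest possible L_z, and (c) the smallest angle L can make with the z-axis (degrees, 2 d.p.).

θ(m_l=-3) ≈ 132.13°; L_z,max = 4ℏ; θ_min ≈ 26.57°

For m_l = -3: cos θ = -3/√20, θ ≈ 132.13°.
L_z,max = lℏ = 4ℏ.
cos θ_min = 4/√20, so θ_min ≈ 26.57°.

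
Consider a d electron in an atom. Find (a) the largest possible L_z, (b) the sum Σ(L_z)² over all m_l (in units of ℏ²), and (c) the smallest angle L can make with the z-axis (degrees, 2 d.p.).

For a d orbital, l = 2.
L_z,max = lℏ = 2ℏ.
Σ m_l² = 10, so Σ(L_z)² = 10 ℏ².
cos θ_min = 2/√6, so θ_min ≈ 35.26°.

L_z,max = 2ℏ; Σ(L_z)² = 10 ℏ²; θ_min ≈ 35.26°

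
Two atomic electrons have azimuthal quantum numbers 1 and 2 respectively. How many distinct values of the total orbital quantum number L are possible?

3

By the triangle rule, |l₁ − l₂| ≤ L ≤ l₁ + l₂.
L ∈ {1, 2, 3}.
That is 3 values.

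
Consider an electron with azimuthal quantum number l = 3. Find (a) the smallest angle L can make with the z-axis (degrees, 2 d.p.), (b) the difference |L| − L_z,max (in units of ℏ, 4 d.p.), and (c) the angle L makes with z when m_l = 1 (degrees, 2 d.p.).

cos θ_min = 3/√12, so θ_min ≈ 30.00°.
|L| − L_z,max = (2√3 − 3)ℏ ≈ 0.4641ℏ.
For m_l = 1: cos θ = 1/√12, θ ≈ 73.22°.

θ_min ≈ 30.00°; |L|−L_z,max ≈ 0.4641ℏ; θ(m_l=1) ≈ 73.22°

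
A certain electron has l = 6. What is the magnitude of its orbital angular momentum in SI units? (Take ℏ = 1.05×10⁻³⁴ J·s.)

|L| = 6.80×10⁻³⁴ J·s

|L| = ℏ√(l(l+1)) = ℏ√(6·7) = √42 ℏ
Numerically, |L| = 6.481 × (1.05×10⁻³⁴ J·s) = 6.80×10⁻³⁴ J·s.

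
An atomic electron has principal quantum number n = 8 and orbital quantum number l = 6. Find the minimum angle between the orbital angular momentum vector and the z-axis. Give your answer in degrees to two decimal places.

|L| = √(l(l+1)) ℏ = √42 ℏ.
The smallest angle corresponds to the largest L_z, i.e. m_l = l = 6, giving L_z = 6ℏ.
cos θ_min = 6/√42, so θ_min ≈ 22.21°.

θ_min ≈ 22.21°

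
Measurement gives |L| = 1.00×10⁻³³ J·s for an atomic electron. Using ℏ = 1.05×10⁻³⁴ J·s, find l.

l = 9

Dividing by ℏ: |L|/ℏ ≈ 9.524.
Set l(l+1) = 90.70; the integer solution is l = 9.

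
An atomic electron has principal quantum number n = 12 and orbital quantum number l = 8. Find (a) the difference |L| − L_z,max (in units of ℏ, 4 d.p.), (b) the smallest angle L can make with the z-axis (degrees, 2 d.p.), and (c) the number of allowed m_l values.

|L|−L_z,max ≈ 0.4853ℏ; θ_min ≈ 19.47°; 17 values

|L| − L_z,max = (6√2 − 8)ℏ ≈ 0.4853ℏ.
cos θ_min = 8/√72, so θ_min ≈ 19.47°.
There are 2l+1 = 17 values of m_l.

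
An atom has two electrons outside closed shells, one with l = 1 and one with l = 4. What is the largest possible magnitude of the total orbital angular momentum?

|L_tot|_max = √30 ℏ ≈ 5.477ℏ

L runs from |1 − 4| = 3 to 1 + 4 = 5.
So L can be 3, 4, 5.
The largest magnitude corresponds to L = 5: |L_tot| = ℏ√(5·6) = √30 ℏ.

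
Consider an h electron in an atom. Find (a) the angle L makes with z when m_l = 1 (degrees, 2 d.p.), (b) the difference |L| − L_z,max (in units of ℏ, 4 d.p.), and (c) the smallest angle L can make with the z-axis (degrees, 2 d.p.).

θ(m_l=1) ≈ 79.48°; |L|−L_z,max ≈ 0.4772ℏ; θ_min ≈ 24.09°

For an h orbital, l = 5.
For m_l = 1: cos θ = 1/√30, θ ≈ 79.48°.
|L| − L_z,max = (√30 − 5)ℏ ≈ 0.4772ℏ.
cos θ_min = 5/√30, so θ_min ≈ 24.09°.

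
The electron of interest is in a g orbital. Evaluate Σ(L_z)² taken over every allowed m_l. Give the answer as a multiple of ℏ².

A g state has l = 4.
m_l runs from −4 to 4, i.e. {-4, -3, -2, -1, 0, 1, 2, 3, 4}.
Summing m² from −4 to 4: Σ m_l² = 60.

Σ(L_z)² = 60 ℏ²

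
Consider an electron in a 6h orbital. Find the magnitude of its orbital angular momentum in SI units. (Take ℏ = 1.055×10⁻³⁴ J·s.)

6h means n = 6, l = 5.
|L| = ℏ√(l(l+1)) = ℏ√(5·6) = √30 ℏ
Numerically, |L| = 5.477 × (1.055×10⁻³⁴ J·s) = 5.778×10⁻³⁴ J·s.

|L| = 5.778×10⁻³⁴ J·s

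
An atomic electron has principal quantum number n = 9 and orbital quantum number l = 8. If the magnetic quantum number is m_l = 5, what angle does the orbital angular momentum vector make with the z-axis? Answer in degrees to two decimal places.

θ ≈ 53.90°

|L| = ℏ√(l(l+1)) = 6√2 ℏ.
L_z = m_l ℏ = 5ℏ.
cos θ = L_z/|L| = 5/√72, so θ ≈ 53.90°.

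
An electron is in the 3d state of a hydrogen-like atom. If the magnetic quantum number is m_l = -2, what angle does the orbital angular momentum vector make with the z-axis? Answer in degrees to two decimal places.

For 3d, l = 2.
|L| = √(l(l+1)) ℏ = √6 ℏ.
L_z = m_l ℏ = −2ℏ.
cos θ = L_z/|L| = -2/√6, so θ ≈ 144.74°.

θ ≈ 144.74°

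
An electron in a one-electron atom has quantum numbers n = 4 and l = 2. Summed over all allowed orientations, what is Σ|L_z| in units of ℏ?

m_l ∈ {-2, -1, 0, 1, 2}.
Σ|m_l| = 2·2(2+1)/2 = 6.

Σ|L_z| = 6 ℏ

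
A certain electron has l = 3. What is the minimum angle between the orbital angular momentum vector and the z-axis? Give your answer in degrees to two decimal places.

|L| = ℏ√(l(l+1)) = 2√3 ℏ.
The smallest angle corresponds to the largest L_z, i.e. m_l = l = 3, giving L_z = 3ℏ.
cos θ_min = 3/√12, so θ_min ≈ 30.00°.

θ_min ≈ 30.00°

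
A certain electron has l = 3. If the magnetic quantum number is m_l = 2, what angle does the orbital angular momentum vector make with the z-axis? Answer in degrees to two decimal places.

θ ≈ 54.74°

|L|² = l(l+1)ℏ² = 12ℏ², so |L| = 2√3 ℏ.
L_z = m_l ℏ = 2ℏ.
cos θ = L_z/|L| = 2/√12, so θ ≈ 54.74°.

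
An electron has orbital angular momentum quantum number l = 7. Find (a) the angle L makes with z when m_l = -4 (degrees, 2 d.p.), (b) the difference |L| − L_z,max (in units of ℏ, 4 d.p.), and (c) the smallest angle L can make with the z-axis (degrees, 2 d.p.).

For m_l = -4: cos θ = -4/√56, θ ≈ 122.31°.
|L| − L_z,max = (2√14 − 7)ℏ ≈ 0.4833ℏ.
cos θ_min = 7/√56, so θ_min ≈ 20.70°.

θ(m_l=-4) ≈ 122.31°; |L|−L_z,max ≈ 0.4833ℏ; θ_min ≈ 20.70°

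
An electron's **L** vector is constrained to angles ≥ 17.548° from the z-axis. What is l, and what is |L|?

l = 10, |L| = √110 ℏ ≈ 10.488ℏ

At minimum angle, m_l = l, so cos θ = l/√(l(l+1)); cos²θ = l/(l+1) = 0.9091.
Solving: l = 10.
Then |L| = ℏ√(10·11) = √110 ℏ.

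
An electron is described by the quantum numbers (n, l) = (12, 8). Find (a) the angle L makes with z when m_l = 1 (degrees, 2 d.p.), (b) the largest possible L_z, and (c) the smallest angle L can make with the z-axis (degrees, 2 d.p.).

θ(m_l=1) ≈ 83.23°; L_z,max = 8ℏ; θ_min ≈ 19.47°

For m_l = 1: cos θ = 1/√72, θ ≈ 83.23°.
L_z,max = lℏ = 8ℏ.
cos θ_min = 8/√72, so θ_min ≈ 19.47°.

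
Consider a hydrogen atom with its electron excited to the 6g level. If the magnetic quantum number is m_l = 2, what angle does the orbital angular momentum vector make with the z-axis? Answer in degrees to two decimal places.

The 6g level has l = 4.
|L| = ℏ√(l(l+1)) = 2√5 ℏ.
L_z = m_l ℏ = 2ℏ.
cos θ = L_z/|L| = 2/√20, so θ ≈ 63.43°.

θ ≈ 63.43°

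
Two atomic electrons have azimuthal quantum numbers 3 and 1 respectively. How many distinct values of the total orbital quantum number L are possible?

3

The total orbital quantum number L ranges from |l₁ − l₂| to l₁ + l₂ in integer steps.
L ∈ {2, 3, 4}.
That is 3 values.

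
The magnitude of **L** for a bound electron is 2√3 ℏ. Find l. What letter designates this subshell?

|L| = ℏ√(l(l+1)), so l(l+1) = 12.
Solving: l = 3.

l = 3 (f orbital)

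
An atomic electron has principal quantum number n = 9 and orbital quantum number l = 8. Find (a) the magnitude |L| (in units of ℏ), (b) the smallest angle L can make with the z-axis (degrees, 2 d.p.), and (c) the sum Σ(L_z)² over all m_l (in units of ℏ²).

|L| = ℏ√(8·9) = 6√2 ℏ ≈ 8.485ℏ.
cos θ_min = 8/√72, so θ_min ≈ 19.47°.
Σ m_l² = 408, so Σ(L_z)² = 408 ℏ².

|L| = 6√2 ℏ ≈ 8.485ℏ; θ_min ≈ 19.47°; Σ(L_z)² = 408 ℏ²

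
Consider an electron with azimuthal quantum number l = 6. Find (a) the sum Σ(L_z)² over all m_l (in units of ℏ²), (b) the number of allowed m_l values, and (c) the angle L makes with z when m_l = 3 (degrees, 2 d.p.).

Σ(L_z)² = 182 ℏ²; 13 values; θ(m_l=3) ≈ 62.42°

Σ m_l² = 182, so Σ(L_z)² = 182 ℏ².
There are 2l+1 = 13 values of m_l.
For m_l = 3: cos θ = 3/√42, θ ≈ 62.42°.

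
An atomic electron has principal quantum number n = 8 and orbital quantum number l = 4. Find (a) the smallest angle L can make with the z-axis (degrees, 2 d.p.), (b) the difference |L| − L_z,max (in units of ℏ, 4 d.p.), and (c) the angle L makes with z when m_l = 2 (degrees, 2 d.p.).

cos θ_min = 4/√20, so θ_min ≈ 26.57°.
|L| − L_z,max = (2√5 − 4)ℏ ≈ 0.4721ℏ.
For m_l = 2: cos θ = 2/√20, θ ≈ 63.43°.

θ_min ≈ 26.57°; |L|−L_z,max ≈ 0.4721ℏ; θ(m_l=2) ≈ 63.43°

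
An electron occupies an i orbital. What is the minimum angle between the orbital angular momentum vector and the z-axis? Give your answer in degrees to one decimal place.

For an i orbital, l = 6.
|L|² = l(l+1)ℏ² = 42ℏ², so |L| = √42 ℏ.
The smallest angle corresponds to the largest L_z, i.e. m_l = l = 6, giving L_z = 6ℏ.
cos θ_min = 6/√42, so θ_min ≈ 22.2°.

θ_min ≈ 22.2°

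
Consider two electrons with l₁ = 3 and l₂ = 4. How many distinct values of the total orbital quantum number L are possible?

By the triangle rule, |l₁ − l₂| ≤ L ≤ l₁ + l₂.
Allowed values: L = 1, 2, 3, 4, 5, 6, 7.
That is 7 values.

7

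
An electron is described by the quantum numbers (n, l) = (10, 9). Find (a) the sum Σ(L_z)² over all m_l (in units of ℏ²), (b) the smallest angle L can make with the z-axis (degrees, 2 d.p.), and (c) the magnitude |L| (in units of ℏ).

Σ m_l² = 570, so Σ(L_z)² = 570 ℏ².
cos θ_min = 9/√90, so θ_min ≈ 18.43°.
|L| = ℏ√(9·10) = 3√10 ℏ ≈ 9.487ℏ.

Σ(L_z)² = 570 ℏ²; θ_min ≈ 18.43°; |L| = 3√10 ℏ ≈ 9.487ℏ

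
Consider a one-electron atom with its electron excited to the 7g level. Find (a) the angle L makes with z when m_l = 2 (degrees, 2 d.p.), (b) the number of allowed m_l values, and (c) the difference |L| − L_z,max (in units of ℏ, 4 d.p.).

The 7g level has l = 4.
For m_l = 2: cos θ = 2/√20, θ ≈ 63.43°.
There are 2l+1 = 9 values of m_l.
|L| − L_z,max = (2√5 − 4)ℏ ≈ 0.4721ℏ.

θ(m_l=2) ≈ 63.43°; 9 values; |L|−L_z,max ≈ 0.4721ℏ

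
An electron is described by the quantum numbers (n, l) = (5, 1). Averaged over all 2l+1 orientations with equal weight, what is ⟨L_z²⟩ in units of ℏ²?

⟨L_z²⟩ = 0.6667 ℏ²

m_l runs from −1 to 1, i.e. {-1, 0, 1}.
⟨L_z²⟩ = ℏ²·(Σ m_l²)/(2l+1) = ℏ²·2/3 = 0.6667ℏ².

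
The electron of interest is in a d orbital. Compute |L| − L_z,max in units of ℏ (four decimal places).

The letter d corresponds to l = 2.
|L| = √6 ℏ ≈ 2.4495ℏ, while L_z,max = lℏ = 2ℏ.
The difference is (√6 − 2)ℏ ≈ 0.4495ℏ.

|L| − L_z,max ≈ 0.4495ℏ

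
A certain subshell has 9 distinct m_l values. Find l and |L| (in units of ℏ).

9 = 2l + 1, so l = (9−1)/2 = 4.
Then |L| = √(l(l+1)) ℏ = 2√5 ℏ.

l = 4, |L| = 2√5 ℏ ≈ 4.472ℏ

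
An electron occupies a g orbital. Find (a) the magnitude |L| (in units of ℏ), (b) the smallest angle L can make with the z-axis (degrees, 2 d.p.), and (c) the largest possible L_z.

|L| = 2√5 ℏ ≈ 4.472ℏ; θ_min ≈ 26.57°; L_z,max = 4ℏ

A g state has l = 4.
|L| = ℏ√(4·5) = 2√5 ℏ ≈ 4.472ℏ.
cos θ_min = 4/√20, so θ_min ≈ 26.57°.
L_z,max = lℏ = 4ℏ.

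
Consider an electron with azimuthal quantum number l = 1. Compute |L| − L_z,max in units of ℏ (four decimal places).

|L| = √2 ℏ ≈ 1.4142ℏ, while L_z,max = lℏ = 1ℏ.
The difference is (√2 − 1)ℏ ≈ 0.4142ℏ.

|L| − L_z,max ≈ 0.4142ℏ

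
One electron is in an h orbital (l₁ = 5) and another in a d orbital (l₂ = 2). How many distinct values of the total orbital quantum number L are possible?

5

L runs from |5 − 2| = 3 to 5 + 2 = 7.
L ∈ {3, 4, 5, 6, 7}.
That is 5 values.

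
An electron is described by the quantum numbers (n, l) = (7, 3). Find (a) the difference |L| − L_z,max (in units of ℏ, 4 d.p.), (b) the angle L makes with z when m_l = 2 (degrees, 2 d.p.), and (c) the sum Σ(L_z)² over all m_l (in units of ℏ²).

|L| − L_z,max = (2√3 − 3)ℏ ≈ 0.4641ℏ.
For m_l = 2: cos θ = 2/√12, θ ≈ 54.74°.
Σ m_l² = 28, so Σ(L_z)² = 28 ℏ².

|L|−L_z,max ≈ 0.4641ℏ; θ(m_l=2) ≈ 54.74°; Σ(L_z)² = 28 ℏ²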